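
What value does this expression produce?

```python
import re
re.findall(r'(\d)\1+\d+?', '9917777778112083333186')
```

['9', '7', '1', '3']

A backreference is literal: `\1` must see the identical characters the first group matched.
Scanning left to right: at [0:3] match '991', group 1 = '9'; at [3:10] match '7777778', group 1 = '7'; at [10:13] match '112', group 1 = '1'; at [15:20] match '33331', group 1 = '3'.
With a single group, `findall` returns only what that group captured — 4 items.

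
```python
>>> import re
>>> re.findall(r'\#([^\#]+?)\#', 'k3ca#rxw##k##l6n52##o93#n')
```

['rxw', 'k', 'l6n52', 'o93']

Scanning left to right: at [4:9] match '#rxw#', group 1 = 'rxw'; at [9:12] match '#k#', group 1 = 'k'; at [12:19] match '#l6n52#', group 1 = 'l6n52'; at [19:24] match '#o93#', group 1 = 'o93'.
One capturing group, so `findall` returns just the captured substring from each match — 4 in all.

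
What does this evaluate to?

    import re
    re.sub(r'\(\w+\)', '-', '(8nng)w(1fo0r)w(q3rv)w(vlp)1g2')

Matches: at [0:6] → '(8nng)'; at [7:14] → '(1fo0r)'; at [15:21] → '(q3rv)'; at [22:27] → '(vlp)'.
`sub` substitutes '-' at each match site.

'-w-w-w-1g2'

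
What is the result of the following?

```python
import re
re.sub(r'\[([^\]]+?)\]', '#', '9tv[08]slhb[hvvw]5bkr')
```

'9tv#slhb#5bkr'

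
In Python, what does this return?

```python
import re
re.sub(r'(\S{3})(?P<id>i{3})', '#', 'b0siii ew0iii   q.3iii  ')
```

'# #   #  '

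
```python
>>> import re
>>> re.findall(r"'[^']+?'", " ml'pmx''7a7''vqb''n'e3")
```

["'pmx'", "'7a7'", "'vqb'", "'n'"]

With no groups in the pattern, `findall` gives back each whole match — 4 here.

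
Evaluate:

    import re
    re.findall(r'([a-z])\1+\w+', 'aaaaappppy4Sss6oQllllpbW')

['a']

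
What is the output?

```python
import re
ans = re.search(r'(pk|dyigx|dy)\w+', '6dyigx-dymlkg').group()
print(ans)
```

The match spans [1:6] → 'dyigx'.

dyigx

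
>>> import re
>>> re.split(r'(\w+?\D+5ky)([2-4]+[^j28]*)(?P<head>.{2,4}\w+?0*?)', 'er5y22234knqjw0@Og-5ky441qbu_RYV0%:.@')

['', 'er5y22234knqjw0@Og-5ky', '441qbu_R', 'YV0', '%:.@']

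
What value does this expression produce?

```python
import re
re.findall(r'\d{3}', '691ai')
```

['691']

Pattern: exactly 3 of a digit.
Since nothing is captured, `findall` lists the 1 matched substring directly.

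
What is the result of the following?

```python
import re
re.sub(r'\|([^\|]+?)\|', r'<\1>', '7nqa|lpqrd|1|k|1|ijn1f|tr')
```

Matches: at [4:11] → '|lpqrd|'; at [12:15] → '|k|'; at [16:23] → '|ijn1f|'.
`\1` in the replacement pulls in group 1's text for each match.

'7nqa<lpqrd>1<k>1<ijn1f>tr'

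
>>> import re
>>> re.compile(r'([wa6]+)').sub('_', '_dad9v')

The pattern matches one or more of one of [wa6] (captured).
Matches: at [2:3] → 'a'.
Every occurrence is swapped for '_'.

'_d_d9v'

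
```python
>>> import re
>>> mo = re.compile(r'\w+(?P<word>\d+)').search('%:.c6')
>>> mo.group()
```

The pattern matches one or more of a word character; then one or more of a digit (captured as 'word').
The match spans [3:5] → 'c6'.

'c6'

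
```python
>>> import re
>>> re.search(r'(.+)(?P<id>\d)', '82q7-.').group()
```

Pattern: one or more of any character (captured); then a digit (captured as 'id').
`re.search` tries every starting position until one works.
The match spans [0:4] → '82q7'.
Captured: group 1 = '82q', group 2 = '7'.

'82q7'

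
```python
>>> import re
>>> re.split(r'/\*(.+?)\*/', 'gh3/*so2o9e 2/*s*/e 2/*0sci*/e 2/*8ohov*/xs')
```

['gh3', 'so2o9e 2/*s', 'e 2', '0sci', 'e 2', '8ohov', 'xs']

With the lazy modifier that quantifier settles for the fewest repetitions that let the rest of the pattern succeed (the atoms after it are unaffected and can still be greedy).
Matches to split on: at [3:18] → '/*so2o9e 2/*s*/'; at [21:29] → '/*0sci*/'; at [32:41] → '/*8ohov*/'.
Because the pattern has a capturing group, `split` also inserts each captured text between the pieces.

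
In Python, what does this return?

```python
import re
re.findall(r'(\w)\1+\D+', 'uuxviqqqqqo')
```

['u']

A backreference is literal: `\1` must see the identical characters the first group matched.
`findall` collects group 1 from the one match (1 total).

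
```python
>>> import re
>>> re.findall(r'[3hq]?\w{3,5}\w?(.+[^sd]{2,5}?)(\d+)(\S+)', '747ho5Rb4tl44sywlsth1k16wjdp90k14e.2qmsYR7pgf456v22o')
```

[('Rb4tl44sywlsth1k16wjdp90k14e.2qmsYR7pgf456v2', '2', 'o')]

Pattern: optionally one of [3hq], then 3 to 5 of a word character, then optionally a word character; then one or more of any character, then 2 to 5 of any character except [sd] (lazy) (captured); then one or more of a digit (captured); then one or more of a non-whitespace character (captured).
Walking the string: at [0:52] match '747ho5Rb4tl44sywlsth1k16wjdp90k14e.2qmsYR7pgf456v22o', groups = ('Rb4tl44sywlsth1k16wjdp90k14e.2qmsYR7pgf456v2', '2', 'o').
3 groups means the one result is a tuple of 3 captured strings — 1 here.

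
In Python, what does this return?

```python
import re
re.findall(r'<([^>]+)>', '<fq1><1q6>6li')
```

['fq1', '1q6']

With a single group, `findall` returns only what that group captured — 2 items.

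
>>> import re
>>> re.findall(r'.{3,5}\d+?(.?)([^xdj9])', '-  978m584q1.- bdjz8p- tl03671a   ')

[('m', '5'), ('.', '-'), ('p', '-'), ('7', '1')]

The pattern matches 3 to 5 of any character, then one or more of a digit (lazy); then optionally any character (captured); then any character except [xdj9] (captured).
Scanning left to right: at [0:8] match '-  978m5', groups = ('m', '5'); at [8:14] match '84q1.-', groups = ('.', '-'); at [14:22] match ' bdjz8p-', groups = ('p', '-'); at [22:30] match ' tl03671', groups = ('7', '1').
`findall` packs the 2 group values into a tuple for every match.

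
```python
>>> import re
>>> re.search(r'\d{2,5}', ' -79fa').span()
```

(2, 4)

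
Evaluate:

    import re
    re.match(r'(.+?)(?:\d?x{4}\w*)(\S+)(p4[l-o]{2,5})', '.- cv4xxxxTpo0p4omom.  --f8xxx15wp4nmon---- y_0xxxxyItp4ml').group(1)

'.- cv'

The match spans [0:20] → '.- cv4xxxxTpo0p4omom'.
Captured: group 1 = '.- cv', group 2 = '0', group 3 = 'p4omom'.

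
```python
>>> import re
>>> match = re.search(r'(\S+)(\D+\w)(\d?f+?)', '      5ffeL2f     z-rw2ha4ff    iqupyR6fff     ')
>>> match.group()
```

'5ffeL2f'

This matches one or more of a non-whitespace character (captured); then one or more of a non-digit, then a word character (captured); then optionally a digit, then one or more of the literal 'f' (lazy) (captured).
`re.search` tries every starting position until one works.
The match spans [6:13] → '5ffeL2f'.
Captured: group 1 = '5ffe', group 2 = 'L2', group 3 = 'f'.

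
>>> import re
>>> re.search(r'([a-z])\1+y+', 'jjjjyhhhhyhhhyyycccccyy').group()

`\1` is not a pattern — it's the concrete string captured by group 1, re-applied verbatim.
`re.search` scans for the first position where the pattern succeeds.
The match spans [0:5] → 'jjjjy'.
Captured: group 1 = 'j'.

'jjjjy'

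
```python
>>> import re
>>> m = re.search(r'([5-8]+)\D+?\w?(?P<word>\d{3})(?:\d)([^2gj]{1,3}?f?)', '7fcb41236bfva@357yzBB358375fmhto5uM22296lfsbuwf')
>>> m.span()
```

(0, 9)

This matches one or more of a character in [5-8] (captured); then one or more of a non-digit (lazy), then optionally a word character; then exactly 3 of a digit (captured as 'word'); then a digit (non-capturing group); then 1 to 3 of any character except [2gj] (lazy), then optionally a literal 'f' (captured).
Lazy quantifiers expand one character at a time until the remainder of the pattern can match.
`re.search` tries every starting position until one works.
The match spans [0:9] → '7fcb41236'.
Captured: group 1 = '7', group 2 = '412', group 3 = '6'.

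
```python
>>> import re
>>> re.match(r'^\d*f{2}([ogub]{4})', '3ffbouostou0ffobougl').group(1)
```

'bouo'

This matches anchored at the start of the string; then zero or more of a digit, then exactly 2 of the literal 'f'; then exactly 4 of one of [ogub] (captured).
`re.match` won't scan ahead — the pattern has to work from the very first character.
The match spans [0:7] → '3ffbouo'.
Captured: group 1 = 'bouo'.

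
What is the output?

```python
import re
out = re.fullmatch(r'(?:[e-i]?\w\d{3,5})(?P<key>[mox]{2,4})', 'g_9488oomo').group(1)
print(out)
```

oomo

The match spans [0:10] → 'g_9488oomo'.
Captured: group 1 = 'oomo'.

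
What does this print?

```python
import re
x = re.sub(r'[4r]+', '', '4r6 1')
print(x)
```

6 1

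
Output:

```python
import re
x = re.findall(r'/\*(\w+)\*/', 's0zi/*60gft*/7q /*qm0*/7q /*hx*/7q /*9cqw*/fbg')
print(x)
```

['60gft', 'qm0', 'hx', '9cqw']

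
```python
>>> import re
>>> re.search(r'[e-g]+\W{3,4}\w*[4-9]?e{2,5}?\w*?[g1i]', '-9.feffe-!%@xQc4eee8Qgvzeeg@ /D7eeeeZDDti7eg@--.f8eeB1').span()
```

(3, 27)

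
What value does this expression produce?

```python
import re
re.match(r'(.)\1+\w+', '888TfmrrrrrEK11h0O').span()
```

(0, 18)

`re.match` won't scan ahead — the pattern has to work from the very first character.
The match spans [0:18] → '888TfmrrrrrEK11h0O'.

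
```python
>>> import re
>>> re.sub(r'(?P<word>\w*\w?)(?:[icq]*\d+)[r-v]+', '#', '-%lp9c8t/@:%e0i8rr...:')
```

This matches zero or more of a word character, then optionally a word character (captured as 'word'); then zero or more of one of [icq], then one or more of a digit (non-capturing group); then one or more of a character in [r-v].
Matches: at [2:8] → 'lp9c8t'; at [12:18] → 'e0i8rr'.
Each match is replaced by '#'.

'-%#/@:%#...:'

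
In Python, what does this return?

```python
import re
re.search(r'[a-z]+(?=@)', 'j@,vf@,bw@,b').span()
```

The `(?=…)`/`(?<=…)` assertion just peeks at neighbouring text; it doesn't advance the match position.
The match spans [0:1] → 'j'.

(0, 1)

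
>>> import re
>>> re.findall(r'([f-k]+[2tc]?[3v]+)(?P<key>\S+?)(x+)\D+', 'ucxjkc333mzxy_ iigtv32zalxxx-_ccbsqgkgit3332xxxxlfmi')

Pattern: one or more of a character in [f-k], then optionally one of [2tc], then one or more of one of [3v] (captured); then one or more of a non-whitespace character (lazy) (captured as 'key'); then one or more of a literal 'x' (captured); then one or more of a non-digit.
Matches: at [3:20] match 'jkc333mzxy_ iigtv', groups = ('jkc333', 'mz', 'x'); at [35:52] match 'gkgit3332xxxxlfmi', groups = ('gkgit333', '2', 'xxxx').
Multiple groups make `findall` return tuples — one 3-tuple for each match.

[('jkc333', 'mz', 'x'), ('gkgit333', '2', 'xxxx')]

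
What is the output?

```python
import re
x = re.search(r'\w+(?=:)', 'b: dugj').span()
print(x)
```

(0, 1)

The `(?=…)`/`(?<=…)` assertion just peeks at neighbouring text; it doesn't advance the match position.
`re.search` tries every starting position until one works.
The match spans [0:1] → 'b'.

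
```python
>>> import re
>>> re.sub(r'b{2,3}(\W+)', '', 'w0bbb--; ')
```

'w0'

Each match is replaced by ''.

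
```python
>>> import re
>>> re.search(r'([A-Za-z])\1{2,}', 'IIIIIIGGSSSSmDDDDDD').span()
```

A backreference is literal: `\1` must see the identical characters the first group matched.
`search` walks the string left to right and returns the first match it finds.
The match spans [0:6] → 'IIIIII'.
Captured: group 1 = 'I'.

(0, 6)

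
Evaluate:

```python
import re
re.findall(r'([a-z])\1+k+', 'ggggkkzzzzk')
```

['g', 'z']

`\1` is not a pattern — it's the concrete string captured by group 1, re-applied verbatim.
Because there's exactly one group, `findall` drops the full match and keeps group 1 from each hit.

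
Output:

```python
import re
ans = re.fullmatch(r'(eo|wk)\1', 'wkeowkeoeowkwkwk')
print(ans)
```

`\1` is not a pattern — it's the concrete string captured by group 1, re-applied verbatim.
`re.fullmatch` is like wrapping the pattern in `^…$` (in single-line mode).
Here the pattern can't cover the whole string, so the call returns None.

None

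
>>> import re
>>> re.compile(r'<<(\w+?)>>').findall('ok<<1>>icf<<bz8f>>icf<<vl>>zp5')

['1', 'bz8f', 'vl']

Walking the string: at [2:7] match '<<1>>', group 1 = '1'; at [10:18] match '<<bz8f>>', group 1 = 'bz8f'; at [21:27] match '<<vl>>', group 1 = 'vl'.
`findall` collects group 1 from each match (3 total).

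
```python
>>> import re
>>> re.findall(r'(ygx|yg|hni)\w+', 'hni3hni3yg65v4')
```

Matches: at [0:14] match 'hni3hni3yg65v4', group 1 = 'hni'.
With a single group, `findall` returns only what that group captured — 1 item.

['hni']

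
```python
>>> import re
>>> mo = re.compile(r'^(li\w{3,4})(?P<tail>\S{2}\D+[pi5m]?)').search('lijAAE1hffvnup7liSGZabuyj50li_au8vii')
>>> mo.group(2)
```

This matches anchored at the start of the string; then the literal 'li', then 3 to 4 of a word character (captured); then exactly 2 of a non-whitespace character, then one or more of a non-digit, then optionally one of [pi5m] (captured as 'tail').
Unlike `match`, `search` isn't anchored — it looks for the pattern anywhere in the string.
The match spans [0:14] → 'lijAAE1hffvnup'.
Captured: group 1 = 'lijAAE', group 2 = '1hffvnup'.

'1hffvnup'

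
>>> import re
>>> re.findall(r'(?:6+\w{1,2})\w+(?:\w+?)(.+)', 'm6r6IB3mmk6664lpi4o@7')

['@7']

Pattern: one or more of the literal '6', then 1 to 2 of a word character (non-capturing group); then one or more of a word character; then one or more of a word character (lazy) (non-capturing group); then one or more of any character (captured).
Scanning left to right: at [1:21] match '6r6IB3mmk6664lpi4o@7', group 1 = '@7'.
`findall` collects group 1 from the one match (1 total).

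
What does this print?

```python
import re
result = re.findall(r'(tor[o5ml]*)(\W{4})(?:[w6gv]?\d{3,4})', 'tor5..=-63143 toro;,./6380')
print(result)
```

Pattern: the literal 'tor', then zero or more of one of [o5ml] (captured); then exactly 4 of a non-word character (captured); then optionally one of [w6gv], then 3 to 4 of a digit (non-capturing group).
Matches: at [0:13] match 'tor5..=-63143', groups = ('tor5', '..=-'); at [14:26] match 'toro;,./6380', groups = ('toro', ';,./').
`findall` packs the 2 group values into a tuple for every match.

[('tor5', '..=-'), ('toro', ';,./')]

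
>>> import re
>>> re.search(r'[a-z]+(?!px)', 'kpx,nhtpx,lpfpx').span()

(0, 3)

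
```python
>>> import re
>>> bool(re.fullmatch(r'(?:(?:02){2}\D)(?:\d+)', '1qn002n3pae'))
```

The pattern matches the literal '02' repeated 2 times, then a non-digit (non-capturing group); then one or more of a digit (non-capturing group).
`re.fullmatch` requires the pattern to consume the entire string.
Here there's no way to consume every character, so the call returns None, and `bool(None)` is False.

False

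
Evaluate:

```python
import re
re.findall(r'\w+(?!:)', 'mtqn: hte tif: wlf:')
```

A negative assertion filters positions out without eating any characters.
`findall` yields the raw match text (4 of them) because the pattern has no groups.

['mtq', 'hte', 'ti', 'wl']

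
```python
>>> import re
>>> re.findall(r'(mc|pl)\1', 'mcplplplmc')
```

['pl']

`\1` has to match the exact text group 1 already captured.
Matches: at [2:6] match 'plpl', group 1 = 'pl'.
`findall` collects group 1 from the one match (1 total).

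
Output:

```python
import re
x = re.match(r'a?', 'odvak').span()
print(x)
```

This matches optionally a literal 'a'.
`re.match` won't scan ahead — the pattern has to work from the very first character.
The match spans [0:0] → ''.

(0, 0)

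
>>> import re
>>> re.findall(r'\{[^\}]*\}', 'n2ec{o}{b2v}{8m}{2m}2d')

['{o}', '{b2v}', '{8m}', '{2m}']

Walking the string: at [4:7] → '{o}'; at [7:12] → '{b2v}'; at [12:16] → '{8m}'; at [16:20] → '{2m}'.
`findall` yields the raw match text (4 of them) because the pattern has no groups.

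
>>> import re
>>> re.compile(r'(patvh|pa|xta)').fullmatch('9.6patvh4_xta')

`re.fullmatch` is like wrapping the pattern in `^…$` (in single-line mode).
Here the string isn't matched end-to-end, so the call returns None.

None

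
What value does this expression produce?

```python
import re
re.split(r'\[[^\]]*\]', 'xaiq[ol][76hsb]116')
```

['xaiq', '', '116']

Splitting on the pattern gives 3 pieces.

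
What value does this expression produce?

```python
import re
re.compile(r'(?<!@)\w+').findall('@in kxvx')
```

Because the assertion is negative and zero-width, positions next to the forbidden text are skipped.
No capturing groups, so `findall` returns the 2 full match strings.

['n', 'kxvx']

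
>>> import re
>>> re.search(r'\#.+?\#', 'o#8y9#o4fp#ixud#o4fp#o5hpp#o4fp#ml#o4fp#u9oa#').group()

'#8y9#'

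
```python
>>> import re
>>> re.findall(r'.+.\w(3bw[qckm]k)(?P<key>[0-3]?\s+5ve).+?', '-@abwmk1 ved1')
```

The pattern matches one or more of any character; then any character, then a word character; then the literal '3bw', then one of [qckm], then the literal 'k' (captured); then optionally a character in [0-3], then one or more of whitespace, then the literal '5ve' (captured as 'key'); then one or more of any character (lazy).
Multiple groups make `findall` return tuples — one 2-tuple for each match.
Nothing in the string satisfies the pattern, so the list is empty.

[]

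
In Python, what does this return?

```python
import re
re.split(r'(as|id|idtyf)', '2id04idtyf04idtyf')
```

['2', 'id', '04', 'id', 'tyf04', 'id', 'tyf']

Alternation isn't longest-match — the leftmost alternative that fits at this position is chosen.
`re.split` interleaves the captured-group text with the surrounding fragments.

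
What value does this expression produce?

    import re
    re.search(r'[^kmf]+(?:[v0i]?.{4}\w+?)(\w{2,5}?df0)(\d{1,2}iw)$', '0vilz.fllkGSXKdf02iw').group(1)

'SXKdf0'

Pattern: one or more of any character except [kmf]; then optionally one of [v0i], then exactly 4 of any character, then one or more of a word character (lazy) (non-capturing group); then 2 to 5 of a word character (lazy), then the literal 'df0' (captured); then 1 to 2 of a digit, then the literal 'iw' (captured); then anchored at the end.
Lazy quantifiers expand one character at a time until the remainder of the pattern can match.
`search` walks the string left to right and returns the first match it finds.
The match spans [0:20] → '0vilz.fllkGSXKdf02iw'.
Captured: group 1 = 'SXKdf0', group 2 = '2iw'.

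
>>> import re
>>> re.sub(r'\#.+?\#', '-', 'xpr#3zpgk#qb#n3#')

A `+?`/`*?`/`{m,n}?` starts at its minimum and grows only as far as needed for what follows to match.
Matches: at [3:10] → '#3zpgk#'; at [12:16] → '#n3#'.
Each match is replaced by '-'.

'xpr-qb-'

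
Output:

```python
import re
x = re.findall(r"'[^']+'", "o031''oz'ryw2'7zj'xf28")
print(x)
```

["'oz'", "'7zj'"]

Scanning left to right: at [5:9] → "'oz'"; at [13:18] → "'7zj'".
`findall` yields the raw match text (2 of them) because the pattern has no groups.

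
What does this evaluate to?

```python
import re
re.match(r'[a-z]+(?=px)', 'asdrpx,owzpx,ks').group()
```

`re.match` won't scan ahead — the pattern has to work from the very first character.
The match spans [0:4] → 'asdr'.

'asdr'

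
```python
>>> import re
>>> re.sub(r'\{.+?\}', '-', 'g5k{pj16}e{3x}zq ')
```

'g5k-e-zq '

Every occurrence is swapped for '-'.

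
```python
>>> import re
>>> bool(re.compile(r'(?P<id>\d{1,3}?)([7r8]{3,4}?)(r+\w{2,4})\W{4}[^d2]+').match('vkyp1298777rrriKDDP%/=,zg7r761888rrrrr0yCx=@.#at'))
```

The pattern matches 1 to 3 of a digit (lazy) (captured as 'id'); then 3 to 4 of one of [7r8] (lazy) (captured); then one or more of a literal 'r', then 2 to 4 of a word character (captured); then exactly 4 of a non-word character, then one or more of any character except [d2].
`match` is anchored at position 0; if the pattern doesn't fit there, it returns None.
Here the string doesn't start with a match, so the call returns None, and `bool(None)` is False.

False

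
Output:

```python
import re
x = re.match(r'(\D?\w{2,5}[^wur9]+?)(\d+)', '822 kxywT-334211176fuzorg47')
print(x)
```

None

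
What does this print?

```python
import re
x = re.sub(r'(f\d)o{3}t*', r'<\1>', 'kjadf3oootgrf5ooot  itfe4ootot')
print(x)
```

Pattern: the literal 'f', then a digit (captured); then exactly 3 of the literal 'o', then zero or more of a literal 't'.
`\1` in the replacement pulls in group 1's text for each match.

kjad<f3>gr<f5>  itfe4ootot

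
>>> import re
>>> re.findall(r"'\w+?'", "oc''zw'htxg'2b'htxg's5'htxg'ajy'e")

Scanning left to right: at [3:7] → "'zw'"; at [11:15] → "'2b'"; at [19:23] → "'s5'"; at [27:32] → "'ajy'".
With no groups in the pattern, `findall` gives back each whole match — 4 here.

["'zw'", "'2b'", "'s5'", "'ajy'"]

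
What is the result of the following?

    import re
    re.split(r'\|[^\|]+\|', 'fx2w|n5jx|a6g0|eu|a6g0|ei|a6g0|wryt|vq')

Matches to split on: at [4:10] → '|n5jx|'; at [14:18] → '|eu|'; at [22:26] → '|ei|'; at [30:36] → '|wryt|'.
`split` removes every match and returns the 5 fragments in between.

['fx2w', 'a6g0', 'a6g0', 'a6g0', 'vq']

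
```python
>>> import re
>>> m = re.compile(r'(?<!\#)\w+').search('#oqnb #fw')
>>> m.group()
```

A negative assertion filters positions out without eating any characters.
The match spans [2:5] → 'qnb'.

'qnb'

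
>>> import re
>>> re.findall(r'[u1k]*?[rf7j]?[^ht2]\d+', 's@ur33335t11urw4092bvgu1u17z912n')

Pattern: zero or more of one of [u1k] (lazy), then optionally one of [rf7j]; then any character except [ht2], then one or more of a digit.
A non-greedy quantifier consumes as few characters as it can — just enough that the remainder of the pattern still matches from where it stops; whatever follows it matches normally.
Walking the string: at [2:9] → 'ur33335'; at [10:12] → '11'; at [12:19] → 'urw4092'; at [22:24] → 'u1'; at [24:27] → 'u17'; ….
Since nothing is captured, `findall` lists the 6 matched substrings directly.

['ur33335', '11', 'urw4092', 'u1', 'u17', 'z912']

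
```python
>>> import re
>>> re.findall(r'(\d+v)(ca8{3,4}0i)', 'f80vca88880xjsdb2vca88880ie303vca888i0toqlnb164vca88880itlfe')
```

[('2v', 'ca88880i'), ('164v', 'ca88880i')]

The pattern matches one or more of a digit, then a literal 'v' (captured); then the literal 'ca', then 3 to 4 of the literal '8', then the literal '0i' (captured).
Walking the string: at [16:26] match '2vca88880i', groups = ('2v', 'ca88880i'); at [44:56] match '164vca88880i', groups = ('164v', 'ca88880i').
`findall` packs the 2 group values into a tuple for every match.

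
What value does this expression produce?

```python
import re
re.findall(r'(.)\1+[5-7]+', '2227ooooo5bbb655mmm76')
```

`\1` has to match the exact text group 1 already captured.
Scanning left to right: at [0:4] match '2227', group 1 = '2'; at [4:10] match 'ooooo5', group 1 = 'o'; at [10:16] match 'bbb655', group 1 = 'b'; at [16:21] match 'mmm76', group 1 = 'm'.
One capturing group, so `findall` returns just the captured substring from each match — 4 in all.

['2', 'o', 'b', 'm']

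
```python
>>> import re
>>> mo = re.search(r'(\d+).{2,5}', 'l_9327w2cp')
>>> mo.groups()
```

('9327',)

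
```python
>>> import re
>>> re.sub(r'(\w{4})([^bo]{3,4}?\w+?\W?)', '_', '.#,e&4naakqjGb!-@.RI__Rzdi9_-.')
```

A `+?`/`*?`/`{m,n}?` starts at its minimum and grows only as far as needed for what follows to match.
`sub` substitutes '_' at each match site.

'.#,e&_b!-@._9_-.'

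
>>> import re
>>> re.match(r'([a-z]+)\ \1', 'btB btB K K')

None

`match` is anchored at position 0; if the pattern doesn't fit there, it returns None.
Here the pattern fails at index 0, so the call returns None.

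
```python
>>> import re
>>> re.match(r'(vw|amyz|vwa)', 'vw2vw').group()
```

'vw'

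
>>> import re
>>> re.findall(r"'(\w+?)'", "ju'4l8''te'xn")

Matches: at [2:7] match "'4l8'", group 1 = '4l8'; at [7:11] match "'te'", group 1 = 'te'.
Because there's exactly one group, `findall` drops the full match and keeps group 1 from each hit.

['4l8', 'te']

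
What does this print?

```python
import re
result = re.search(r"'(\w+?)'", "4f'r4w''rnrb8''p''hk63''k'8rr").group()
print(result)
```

Unlike `match`, `search` isn't anchored — it looks for the pattern anywhere in the string.
The match spans [2:7] → "'r4w'".
Captured: group 1 = 'r4w'.

'r4w'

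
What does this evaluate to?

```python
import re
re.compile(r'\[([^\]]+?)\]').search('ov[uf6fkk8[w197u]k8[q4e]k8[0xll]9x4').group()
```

`re.search` scans for the first position where the pattern succeeds.
The match spans [2:17] → '[uf6fkk8[w197u]'.
Captured: group 1 = 'uf6fkk8[w197u'.

'[uf6fkk8[w197u]'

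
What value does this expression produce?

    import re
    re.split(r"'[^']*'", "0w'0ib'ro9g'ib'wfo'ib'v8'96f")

['0w', 'ro9g', 'wfo', "v8'96f"]

The string is cut at each match, leaving 4 pieces.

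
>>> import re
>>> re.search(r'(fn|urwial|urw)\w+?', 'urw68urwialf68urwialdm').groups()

('urw',)

`re.search` scans for the first position where the pattern succeeds.
The match spans [0:4] → 'urw6'.
Captured: group 1 = 'urw'.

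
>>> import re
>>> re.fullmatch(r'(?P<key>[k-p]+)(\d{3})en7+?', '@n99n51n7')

None

The pattern matches one or more of a character in [k-p] (captured as 'key'); then exactly 3 of a digit (captured); then the literal 'en', then one or more of a literal '7' (lazy).
`re.fullmatch` requires the pattern to consume the entire string.
Here there's no way to consume every character, so the call returns None.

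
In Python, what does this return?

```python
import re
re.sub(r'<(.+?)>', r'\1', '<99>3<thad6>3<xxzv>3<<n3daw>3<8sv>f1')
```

'993thad63xxzv3<n3daw38svf1'

Lazy quantifiers expand one character at a time until the remainder of the pattern can match.
The replacement refers to a captured group, so each match is rewritten using its own captured text.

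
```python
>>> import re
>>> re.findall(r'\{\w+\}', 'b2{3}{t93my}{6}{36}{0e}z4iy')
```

Scanning left to right: at [2:5] → '{3}'; at [5:12] → '{t93my}'; at [12:15] → '{6}'; at [15:19] → '{36}'; at [19:23] → '{0e}'.
`findall` yields the raw match text (5 of them) because the pattern has no groups.

['{3}', '{t93my}', '{6}', '{36}', '{0e}']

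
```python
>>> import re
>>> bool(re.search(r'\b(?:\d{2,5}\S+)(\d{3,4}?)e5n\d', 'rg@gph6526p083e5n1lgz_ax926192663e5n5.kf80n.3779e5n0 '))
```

The pattern matches a word boundary (`\b`, zero-width); then 2 to 5 of a digit, then one or more of a non-whitespace character (non-capturing group); then 3 to 4 of a digit (lazy) (captured); then the literal 'e5n', then a digit.
`search` walks the string left to right and returns the first match it finds.
Here no position works, so the call returns None, and `bool(None)` is False.

False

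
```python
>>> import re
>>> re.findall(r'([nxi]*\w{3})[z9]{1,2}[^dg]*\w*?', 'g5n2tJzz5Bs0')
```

['n2tJ']

The pattern matches zero or more of one of [nxi], then exactly 3 of a word character (captured); then 1 to 2 of one of [z9]; then zero or more of any character except [dg], then zero or more of a word character (lazy).
Because there's exactly one group, `findall` drops the full match and keeps group 1 from the one hit.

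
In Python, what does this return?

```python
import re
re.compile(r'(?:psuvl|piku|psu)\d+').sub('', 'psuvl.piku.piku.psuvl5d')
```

Matches: at [16:22] → 'psuvl5'.
Each match is replaced by ''.

'psuvl.piku.piku.d'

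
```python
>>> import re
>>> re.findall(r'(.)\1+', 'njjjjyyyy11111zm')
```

['j', 'y', '1']

A backreference is literal: `\1` must see the identical characters the first group matched.
Walking the string: at [1:5] match 'jjjj', group 1 = 'j'; at [5:9] match 'yyyy', group 1 = 'y'; at [9:14] match '11111', group 1 = '1'.
Because there's exactly one group, `findall` drops the full match and keeps group 1 from each hit.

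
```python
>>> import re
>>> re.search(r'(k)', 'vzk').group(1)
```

'k'

Pattern: a literal 'k' (captured).
`re.search` scans for the first position where the pattern succeeds.
The match spans [2:3] → 'k'.
Captured: group 1 = 'k'.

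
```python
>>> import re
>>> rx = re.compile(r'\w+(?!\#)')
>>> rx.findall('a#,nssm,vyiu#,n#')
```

['nssm', 'vyi']

The negative lookahead/lookbehind blocks any match where the forbidden context is present.
With no groups in the pattern, `findall` gives back each whole match — 2 here.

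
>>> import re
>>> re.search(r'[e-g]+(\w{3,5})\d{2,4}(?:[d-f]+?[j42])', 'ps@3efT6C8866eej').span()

(4, 16)

This matches one or more of a character in [e-g]; then 3 to 5 of a word character (captured); then 2 to 4 of a digit; then one or more of a character in [d-f] (lazy), then one of [j42] (non-capturing group).
`search` walks the string left to right and returns the first match it finds.
The match spans [4:16] → 'efT6C8866eej'.
Captured: group 1 = 'T6C88'.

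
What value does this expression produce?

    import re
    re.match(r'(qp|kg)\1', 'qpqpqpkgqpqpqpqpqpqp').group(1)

'qp'

The match spans [0:4] → 'qpqp'.
Captured: group 1 = 'qp'.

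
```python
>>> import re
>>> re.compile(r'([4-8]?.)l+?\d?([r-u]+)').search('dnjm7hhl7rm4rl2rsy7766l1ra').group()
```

'hl7r'

The pattern matches optionally a character in [4-8], then any character (captured); then one or more of a literal 'l' (lazy); then optionally a digit; then one or more of a character in [r-u] (captured).
`re.search` scans for the first position where the pattern succeeds.
The match spans [6:10] → 'hl7r'.
Captured: group 1 = 'h', group 2 = 'r'.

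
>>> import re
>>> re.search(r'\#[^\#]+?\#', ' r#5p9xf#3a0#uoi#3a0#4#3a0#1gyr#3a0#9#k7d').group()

'#5p9xf#'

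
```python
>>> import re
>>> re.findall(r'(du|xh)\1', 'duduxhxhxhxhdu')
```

['du', 'xh', 'xh']

A backreference is literal: `\1` must see the identical characters the first group matched.
Scanning left to right: at [0:4] match 'dudu', group 1 = 'du'; at [4:8] match 'xhxh', group 1 = 'xh'; at [8:12] match 'xhxh', group 1 = 'xh'.
Because there's exactly one group, `findall` drops the full match and keeps group 1 from each hit.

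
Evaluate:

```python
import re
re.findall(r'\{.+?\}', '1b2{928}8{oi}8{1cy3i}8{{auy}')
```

A `+?`/`*?`/`{m,n}?` starts at its minimum and grows only as far as needed for what follows to match.
Walking the string: at [3:8] → '{928}'; at [9:13] → '{oi}'; at [14:21] → '{1cy3i}'; at [22:28] → '{{auy}'.
With no groups in the pattern, `findall` gives back each whole match — 4 here.

['{928}', '{oi}', '{1cy3i}', '{{auy}']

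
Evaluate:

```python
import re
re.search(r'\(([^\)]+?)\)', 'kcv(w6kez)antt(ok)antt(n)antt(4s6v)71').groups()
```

`search` walks the string left to right and returns the first match it finds.
The match spans [3:10] → '(w6kez)'.
Captured: group 1 = 'w6kez'.

('w6kez',)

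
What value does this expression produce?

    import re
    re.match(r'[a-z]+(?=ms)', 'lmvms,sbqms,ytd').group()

Because the assertion is zero-width, the text it checks is not consumed and won't appear in the result.
With `match`, the pattern is implicitly anchored at the beginning.
The match spans [0:3] → 'lmv'.

'lmv'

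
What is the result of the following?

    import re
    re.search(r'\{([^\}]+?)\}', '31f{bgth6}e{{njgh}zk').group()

`re.search` scans for the first position where the pattern succeeds.
The match spans [3:10] → '{bgth6}'.
Captured: group 1 = 'bgth6'.

'{bgth6}'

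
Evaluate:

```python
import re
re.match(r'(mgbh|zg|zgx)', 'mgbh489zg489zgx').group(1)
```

'mgbh'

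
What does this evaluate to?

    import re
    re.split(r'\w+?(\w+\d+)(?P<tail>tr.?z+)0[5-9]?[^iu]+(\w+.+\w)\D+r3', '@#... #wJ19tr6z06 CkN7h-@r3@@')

['@#... #', 'J19', 'tr6z', 'N7h', '@@']

A non-greedy quantifier consumes as few characters as it can — just enough that the remainder of the pattern still matches from where it stops; whatever follows it matches normally.
Because the pattern has a capturing group, `split` also inserts each captured text between the pieces.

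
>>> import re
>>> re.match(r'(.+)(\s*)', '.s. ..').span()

(0, 6)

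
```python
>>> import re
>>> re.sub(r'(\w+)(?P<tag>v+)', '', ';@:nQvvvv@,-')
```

';@:@,-'

Pattern: one or more of a word character (captured); then one or more of a literal 'v' (captured as 'tag').
Each match is replaced by ''.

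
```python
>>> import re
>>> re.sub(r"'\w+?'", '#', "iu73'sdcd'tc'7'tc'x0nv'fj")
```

'iu73#tc#tc#fj'

Matches: at [4:10] → "'sdcd'"; at [12:15] → "'7'"; at [17:23] → "'x0nv'".
`sub` substitutes '#' at each match site.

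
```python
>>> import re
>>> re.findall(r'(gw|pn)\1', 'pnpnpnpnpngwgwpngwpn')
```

['pn', 'pn', 'gw']

After group 1 captures some text, `\1` only succeeds where that same text appears again.
Scanning left to right: at [0:4] match 'pnpn', group 1 = 'pn'; at [4:8] match 'pnpn', group 1 = 'pn'; at [10:14] match 'gwgw', group 1 = 'gw'.
Because there's exactly one group, `findall` drops the full match and keeps group 1 from each hit.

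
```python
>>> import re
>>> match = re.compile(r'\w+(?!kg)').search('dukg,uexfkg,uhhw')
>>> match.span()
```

(0, 4)

`(?!…)`/`(?<!…)` only lets a position through if the neighbouring text does NOT match; no characters are consumed.
`re.search` scans for the first position where the pattern succeeds.
The match spans [0:4] → 'dukg'.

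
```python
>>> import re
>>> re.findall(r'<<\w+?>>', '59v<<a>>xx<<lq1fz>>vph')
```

['<<a>>', '<<lq1fz>>']

Matches: at [3:8] → '<<a>>'; at [10:19] → '<<lq1fz>>'.
With no groups in the pattern, `findall` gives back each whole match — 2 here.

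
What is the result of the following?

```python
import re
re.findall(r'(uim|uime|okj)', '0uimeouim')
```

Alternation tries branches left to right and keeps the first one that lets the overall match succeed at that position.
With a single group, `findall` returns only what that group captured — 2 items.

['uim', 'uim']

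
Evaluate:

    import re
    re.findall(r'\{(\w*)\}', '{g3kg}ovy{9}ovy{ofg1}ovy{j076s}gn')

Walking the string: at [0:6] match '{g3kg}', group 1 = 'g3kg'; at [9:12] match '{9}', group 1 = '9'; at [15:21] match '{ofg1}', group 1 = 'ofg1'; at [24:31] match '{j076s}', group 1 = 'j076s'.
`findall` collects group 1 from each match (4 total).

['g3kg', '9', 'ofg1', 'j076s']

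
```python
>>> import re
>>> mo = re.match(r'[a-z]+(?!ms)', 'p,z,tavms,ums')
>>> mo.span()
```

`match` is anchored at position 0; if the pattern doesn't fit there, it returns None.
The match spans [0:1] → 'p'.

(0, 1)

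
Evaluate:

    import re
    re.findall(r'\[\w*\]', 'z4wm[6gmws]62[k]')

['[6gmws]', '[k]']

Scanning left to right: at [4:11] → '[6gmws]'; at [13:16] → '[k]'.
No capturing groups, so `findall` returns the 2 full match strings.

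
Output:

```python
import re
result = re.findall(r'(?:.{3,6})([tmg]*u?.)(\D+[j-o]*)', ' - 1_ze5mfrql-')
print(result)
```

Pattern: 3 to 6 of any character (non-capturing group); then zero or more of one of [tmg], then optionally a literal 'u', then any character (captured); then one or more of a non-digit, then zero or more of a character in [j-o] (captured).
2 groups means each result is a tuple of 2 captured strings — 2 here.

[('z', 'e'), ('l', '-')]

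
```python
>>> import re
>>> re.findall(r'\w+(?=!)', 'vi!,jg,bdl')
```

['vi']

Lookahead/lookbehind check context without consuming it, so the matched span excludes the asserted characters.
Walking the string: at [0:2] → 'vi'.
With no groups in the pattern, `findall` gives back each whole match — 1 here.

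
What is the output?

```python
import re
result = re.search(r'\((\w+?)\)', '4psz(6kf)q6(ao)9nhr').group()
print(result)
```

The match spans [4:9] → '(6kf)'.

(6kf)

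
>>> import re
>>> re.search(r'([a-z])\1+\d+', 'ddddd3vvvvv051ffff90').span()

The backreference `\1` re-matches whatever the first group consumed, character for character.
`re.search` tries every starting position until one works.
The match spans [0:6] → 'ddddd3'.
Captured: group 1 = 'd'.

(0, 6)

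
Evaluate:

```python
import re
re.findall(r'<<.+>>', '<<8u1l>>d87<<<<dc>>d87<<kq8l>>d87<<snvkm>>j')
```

['<<8u1l>>d87<<<<dc>>d87<<kq8l>>d87<<snvkm>>']

Matches: at [0:42] → '<<8u1l>>d87<<<<dc>>d87<<kq8l>>d87<<snvkm>>'.
`findall` yields the raw match text (1 of them) because the pattern has no groups.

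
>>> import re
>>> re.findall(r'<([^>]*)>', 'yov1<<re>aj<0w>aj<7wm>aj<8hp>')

['<re', '0w', '7wm', '8hp']

Walking the string: at [4:9] match '<<re>', group 1 = '<re'; at [11:15] match '<0w>', group 1 = '0w'; at [17:22] match '<7wm>', group 1 = '7wm'; at [24:29] match '<8hp>', group 1 = '8hp'.
`findall` collects group 1 from each match (4 total).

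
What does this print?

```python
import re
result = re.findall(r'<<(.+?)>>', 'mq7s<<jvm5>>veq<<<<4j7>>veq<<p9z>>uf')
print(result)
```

['jvm5', '<<4j7', 'p9z']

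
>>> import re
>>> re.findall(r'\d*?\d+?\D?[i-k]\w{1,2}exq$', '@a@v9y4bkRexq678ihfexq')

No capturing groups, so `findall` returns the 1 full match string.

['678ihfexq']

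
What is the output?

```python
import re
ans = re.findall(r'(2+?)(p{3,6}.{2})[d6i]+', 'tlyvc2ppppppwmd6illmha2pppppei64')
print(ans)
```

This matches one or more of a literal '2' (lazy) (captured); then 3 to 6 of a literal 'p', then exactly 2 of any character (captured); then one or more of one of [d6i].
Walking the string: at [5:17] match '2ppppppwmd6i', groups = ('2', 'ppppppwm'); at [22:31] match '2pppppei6', groups = ('2', 'pppppei').
`findall` packs the 2 group values into a tuple for every match.

[('2', 'ppppppwm'), ('2', 'pppppei')]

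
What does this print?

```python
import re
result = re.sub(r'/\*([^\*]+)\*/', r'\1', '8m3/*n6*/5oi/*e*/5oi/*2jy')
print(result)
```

8m3n65oie5oi/*2jy

Matches: at [3:9] → '/*n6*/'; at [12:17] → '/*e*/'.
The replacement refers to a captured group, so each match is rewritten using its own captured text.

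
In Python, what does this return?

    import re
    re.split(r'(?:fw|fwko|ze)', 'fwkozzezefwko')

Alternation isn't longest-match — the leftmost alternative that fits at this position is chosen.
Each match becomes a cut point; 5 segments remain.

['', 'koz', '', '', 'ko']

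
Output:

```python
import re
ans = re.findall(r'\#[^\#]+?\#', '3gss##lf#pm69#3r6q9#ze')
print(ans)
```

['#lf#', '#3r6q9#']

With no groups in the pattern, `findall` gives back each whole match — 2 here.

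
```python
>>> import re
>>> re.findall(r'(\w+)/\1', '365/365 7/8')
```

['365']

A backreference is literal: `\1` must see the identical characters the first group matched.
Walking the string: at [0:7] match '365/365', group 1 = '365'.
`findall` collects group 1 from the one match (1 total).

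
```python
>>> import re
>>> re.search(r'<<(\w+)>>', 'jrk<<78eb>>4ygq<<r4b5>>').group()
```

'<<78eb>>'

`search` walks the string left to right and returns the first match it finds.
The match spans [3:11] → '<<78eb>>'.
Captured: group 1 = '78eb'.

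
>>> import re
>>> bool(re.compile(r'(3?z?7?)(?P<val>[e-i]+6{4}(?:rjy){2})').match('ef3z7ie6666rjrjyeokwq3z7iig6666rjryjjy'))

`re.match` only tries the pattern at the start of the string.
Here position 0 doesn't satisfy it, so the call returns None, and `bool(None)` is False.

False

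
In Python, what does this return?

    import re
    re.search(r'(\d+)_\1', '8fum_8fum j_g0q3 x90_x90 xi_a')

None

`\1` has to match the exact text group 1 already captured.
`search` walks the string left to right and returns the first match it finds.
Here nothing in the string fits, so the call returns None.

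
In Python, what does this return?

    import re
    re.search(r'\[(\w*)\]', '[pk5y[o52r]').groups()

`re.search` tries every starting position until one works.
The match spans [5:11] → '[o52r]'.
Captured: group 1 = 'o52r'.

('o52r',)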